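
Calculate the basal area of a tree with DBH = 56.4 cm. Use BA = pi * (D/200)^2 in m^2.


D/200 = 56.4/200 = 0.282 m
(D/200)^2 = 0.282^2 = 0.079524
BA = 3.141593 * 0.079524 = 0.249832 ≈ 0.2498 m^2

0.2498 m^2


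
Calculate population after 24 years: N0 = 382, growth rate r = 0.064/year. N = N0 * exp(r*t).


r*t = 0.064 * 24 = 1.536
exp(1.536) = 4.64597
N = 382 * 4.64597 = 1774.76 ≈ 1775

1775


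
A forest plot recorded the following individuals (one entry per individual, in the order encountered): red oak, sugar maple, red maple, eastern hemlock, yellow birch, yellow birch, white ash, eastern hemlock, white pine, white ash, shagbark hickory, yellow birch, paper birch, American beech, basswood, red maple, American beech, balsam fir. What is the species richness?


Total individuals logged = 18
Distinct species (count of individuals): red oak (1), sugar maple (1), red maple (2), eastern hemlock (2), yellow birch (3), white ash (2), white pine (1), shagbark hickory (1), paper birch (1), American beech (2), basswood (1), balsam fir (1)
Species richness = number of distinct species = 12

12


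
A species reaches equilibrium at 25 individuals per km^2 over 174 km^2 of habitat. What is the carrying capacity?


K = 25 * 174 = 4350 individuals

4350 individuals


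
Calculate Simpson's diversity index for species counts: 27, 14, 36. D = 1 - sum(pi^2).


Total N = 27 + 14 + 36 = 77
Per-species terms:
  p = 27/77 = 0.350649; p^2 = 0.350649^2 = 0.122955
  p = 14/77 = 0.181818; p^2 = 0.181818^2 = 0.033058
  p = 36/77 = 0.467532; p^2 = 0.467532^2 = 0.218586
sum(p^2) = 0.122955 + 0.033058 + 0.218586 = 0.374599
D = 1 - 0.374599 = 0.625401 ≈ 0.6254

0.6254


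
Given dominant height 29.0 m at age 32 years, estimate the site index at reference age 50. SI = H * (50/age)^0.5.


50/32 = 1.56250
(1.56250)^0.5 = 1.25000
SI = 29.0 * 1.25000 = 36.2500 ≈ 36.3 m

36.3 m


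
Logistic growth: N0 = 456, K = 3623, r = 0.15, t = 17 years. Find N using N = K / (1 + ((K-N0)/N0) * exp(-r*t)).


(K - N0)/N0 = (3623 - 456)/456 = 3167/456 = 6.94518
r*t = 0.15 * 17 = 2.55; exp(-2.55) = 0.0780817
6.94518 * 0.0780817 = 0.542291
1 + 0.542291 = 1.54229
N = 3623 / 1.54229 = 2349.10 ≈ 2349

2349


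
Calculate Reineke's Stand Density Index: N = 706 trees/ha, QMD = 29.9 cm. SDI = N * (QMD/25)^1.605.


QMD/25 = 29.9/25 = 1.196
(1.196)^1.605 = exp(1.605 * ln(1.196)) = exp(1.605 * 0.178983) = exp(0.287268) = 1.33278
SDI = 706 * 1.33278 = 940.943 ≈ 941

941


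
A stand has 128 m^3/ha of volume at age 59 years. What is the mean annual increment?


MAI = 128 / 59 = 2.1695 ≈ 2.17 m^3/ha/yr

2.17 m^3/ha/yr


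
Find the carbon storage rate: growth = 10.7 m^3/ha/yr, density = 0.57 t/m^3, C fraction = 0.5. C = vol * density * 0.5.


C = 10.7 * 0.57 * 0.5 = 3.0495 ≈ 3.05 t C/ha/yr

3.05 t C/ha/yr


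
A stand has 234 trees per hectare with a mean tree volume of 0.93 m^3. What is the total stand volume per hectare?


V_stand = 234 * 0.93 = 217.62 ≈ 217.6 m^3/ha

217.6 m^3/ha


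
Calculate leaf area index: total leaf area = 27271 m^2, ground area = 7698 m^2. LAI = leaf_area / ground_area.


LAI = 27271 / 7698 = 3.5426 ≈ 3.54

3.54


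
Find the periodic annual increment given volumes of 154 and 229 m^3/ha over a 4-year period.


PAI = (V2 - V1) / period = (229 - 154) / 4 = 75 / 4 = 18.75 m^3/ha/yr

18.75 m^3/ha/yr


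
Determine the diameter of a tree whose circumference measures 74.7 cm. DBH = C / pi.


DBH = C / pi = 74.7 / 3.141593 = 23.7777 ≈ 23.78 cm

23.78 cm


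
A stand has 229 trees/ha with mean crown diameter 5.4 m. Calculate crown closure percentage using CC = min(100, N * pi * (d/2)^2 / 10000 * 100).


(d/2)^2 = (5.4/2)^2 = 2.7^2 = 7.29
Crown area = 3.141593 * 7.29 = 22.9022 m^2
N * area / 10000 * 100 = 229 * 22.9022 / 10000 * 100 = 52.4460
CC = min(100, 52.4460) = 52.4460 ≈ 52.4%

52.4%


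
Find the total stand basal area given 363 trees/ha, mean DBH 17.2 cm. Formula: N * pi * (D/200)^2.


(D/200)^2 = (17.2/200)^2 = 0.086^2 = 0.007396
Individual BA = 3.141593 * 0.007396 = 0.0232352 m^2
Stand BA = 363 * 0.0232352 = 8.43438 ≈ 8.43 m^2/ha

8.43 m^2/ha


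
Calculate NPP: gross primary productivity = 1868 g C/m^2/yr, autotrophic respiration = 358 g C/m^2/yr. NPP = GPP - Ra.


NPP = GPP - Ra = 1868 - 358 = 1510 g C/m^2/yr

1510 g C/m^2/yr


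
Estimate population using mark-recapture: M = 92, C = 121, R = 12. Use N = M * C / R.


N = M * C / R = 92 * 121 / 12 = 11132 / 12 = 927.67 ≈ 928

928 individuals


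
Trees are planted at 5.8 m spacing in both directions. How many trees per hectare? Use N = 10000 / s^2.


N = 10000 / 5.8^2 = 10000 / 33.64 = 297.265 ≈ 297 trees/ha

297 trees/ha


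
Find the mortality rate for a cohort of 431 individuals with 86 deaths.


Mortality rate = 86 / 431 = 0.199536 ≈ 0.1995

0.1995


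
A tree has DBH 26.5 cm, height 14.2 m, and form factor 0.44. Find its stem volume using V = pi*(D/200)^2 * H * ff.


(D/200)^2 = (26.5/200)^2 = 0.1325^2 = 0.01755625
BA = 3.141593 * 0.01755625 = 0.0551546 m^2
V = 0.0551546 * 14.2 * 0.44 = 0.344606 ≈ 0.345 m^3

0.345 m^3


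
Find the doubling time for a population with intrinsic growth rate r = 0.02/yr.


td = ln(2) / 0.02 = 0.693147 / 0.02 = 34.6574 ≈ 34.7 years

34.7 years


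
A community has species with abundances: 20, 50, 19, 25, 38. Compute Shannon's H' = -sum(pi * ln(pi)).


Total N = 20 + 50 + 19 + 25 + 38 = 152
Per-species terms:
  p = 20/152 = 0.131579; ln(p) = -2.028148; p*ln(p) = 0.131579 * (-2.028148) = -0.266862
  p = 50/152 = 0.328947; ln(p) = -1.111859; p*ln(p) = 0.328947 * (-1.111859) = -0.365743
  p = 19/152 = 0.125000; ln(p) = -2.079442; p*ln(p) = 0.125000 * (-2.079442) = -0.259930
  p = 25/152 = 0.164474; ln(p) = -1.805003; p*ln(p) = 0.164474 * (-1.805003) = -0.296876
  p = 38/152 = 0.250000; ln(p) = -1.386294; p*ln(p) = 0.250000 * (-1.386294) = -0.346574
sum(p*ln(p)) = (-0.266862) + (-0.365743) + (-0.259930) + (-0.296876) + (-0.346574) = -1.535985
H' = -(-1.535985) = 1.535985 ≈ 1.5360

1.5360


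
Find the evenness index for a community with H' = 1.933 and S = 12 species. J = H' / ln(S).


ln(12) = 2.48491
J = H' / ln(S) = 1.933 / 2.48491 = 0.777895 ≈ 0.7779

0.7779


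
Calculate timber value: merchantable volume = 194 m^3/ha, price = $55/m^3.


Value = 194 * 55 = $10670/ha

$10670/ha


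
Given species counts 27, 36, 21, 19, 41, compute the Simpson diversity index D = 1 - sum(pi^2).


Total N = 27 + 36 + 21 + 19 + 41 = 144
Per-species terms:
  p = 27/144 = 0.187500; p^2 = 0.187500^2 = 0.035156
  p = 36/144 = 0.250000; p^2 = 0.250000^2 = 0.062500
  p = 21/144 = 0.145833; p^2 = 0.145833^2 = 0.021267
  p = 19/144 = 0.131944; p^2 = 0.131944^2 = 0.017409
  p = 41/144 = 0.284722; p^2 = 0.284722^2 = 0.081067
sum(p^2) = 0.035156 + 0.062500 + 0.021267 + 0.017409 + 0.081067 = 0.217399
D = 1 - 0.217399 = 0.782601 ≈ 0.7826

0.7826


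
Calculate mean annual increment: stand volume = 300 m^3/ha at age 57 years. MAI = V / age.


MAI = 300 / 57 = 5.2632 ≈ 5.26 m^3/ha/yr

5.26 m^3/ha/yr


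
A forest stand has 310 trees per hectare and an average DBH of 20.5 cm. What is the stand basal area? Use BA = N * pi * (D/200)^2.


(D/200)^2 = (20.5/200)^2 = 0.1025^2 = 0.01050625
Individual BA = 3.141593 * 0.01050625 = 0.0330064 m^2
Stand BA = 310 * 0.0330064 = 10.2320 ≈ 10.23 m^2/ha

10.23 m^2/ha


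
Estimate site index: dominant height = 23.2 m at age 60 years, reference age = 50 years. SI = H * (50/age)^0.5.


50/60 = 0.833333
(0.833333)^0.5 = 0.912871
SI = 23.2 * 0.912871 = 21.1786 ≈ 21.2 m

21.2 m


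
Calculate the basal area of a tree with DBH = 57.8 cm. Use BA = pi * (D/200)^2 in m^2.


D/200 = 57.8/200 = 0.289 m
(D/200)^2 = 0.289^2 = 0.083521
BA = 3.141593 * 0.083521 = 0.262389 ≈ 0.2624 m^2

0.2624 m^2


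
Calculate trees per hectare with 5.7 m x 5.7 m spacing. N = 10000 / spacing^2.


N = 10000 / 5.7^2 = 10000 / 32.49 = 307.787 ≈ 308 trees/ha

308 trees/ha


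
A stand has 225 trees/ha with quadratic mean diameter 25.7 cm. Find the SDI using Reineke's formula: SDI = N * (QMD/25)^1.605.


QMD/25 = 25.7/25 = 1.028
(1.028)^1.605 = exp(1.605 * ln(1.028)) = exp(1.605 * 0.0276152) = exp(0.0443224) = 1.04532
SDI = 225 * 1.04532 = 235.197 ≈ 235

235


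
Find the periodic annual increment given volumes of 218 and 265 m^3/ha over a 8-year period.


PAI = (V2 - V1) / period = (265 - 218) / 8 = 47 / 8 = 5.8750 ≈ 5.88 m^3/ha/yr

5.88 m^3/ha/yr


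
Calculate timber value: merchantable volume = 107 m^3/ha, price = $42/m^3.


Value = 107 * 42 = $4494/ha

$4494/ha


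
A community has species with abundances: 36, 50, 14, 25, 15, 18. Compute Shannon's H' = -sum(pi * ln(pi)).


Total N = 36 + 50 + 14 + 25 + 15 + 18 = 158
Per-species terms:
  p = 36/158 = 0.227848; ln(p) = -1.479077; p*ln(p) = 0.227848 * (-1.479077) = -0.337005
  p = 50/158 = 0.316456; ln(p) = -1.150571; p*ln(p) = 0.316456 * (-1.150571) = -0.364105
  p = 14/158 = 0.088608; ln(p) = -2.423533; p*ln(p) = 0.088608 * (-2.423533) = -0.214744
  p = 25/158 = 0.158228; ln(p) = -1.843718; p*ln(p) = 0.158228 * (-1.843718) = -0.291728
  p = 15/158 = 0.094937; ln(p) = -2.354542; p*ln(p) = 0.094937 * (-2.354542) = -0.223533
  p = 18/158 = 0.113924; ln(p) = -2.172224; p*ln(p) = 0.113924 * (-2.172224) = -0.247468
sum(p*ln(p)) = (-0.337005) + (-0.364105) + (-0.214744) + (-0.291728) + (-0.223533) + (-0.247468) = -1.678583
H' = -(-1.678583) = 1.678583 ≈ 1.6786

1.6786


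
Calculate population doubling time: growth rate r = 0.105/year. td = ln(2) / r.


td = ln(2) / 0.105 = 0.693147 / 0.105 = 6.60140 ≈ 6.6 years

6.6 years


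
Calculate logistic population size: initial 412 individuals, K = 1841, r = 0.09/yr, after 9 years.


(K - N0)/N0 = (1841 - 412)/412 = 1429/412 = 3.46845
r*t = 0.09 * 9 = 0.81; exp(-0.81) = 0.444858
3.46845 * 0.444858 = 1.54297
1 + 1.54297 = 2.54297
N = 1841 / 2.54297 = 723.957 ≈ 724

724


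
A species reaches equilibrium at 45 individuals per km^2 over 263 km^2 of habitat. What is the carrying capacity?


K = 45 * 263 = 11835 individuals

11835 individuals


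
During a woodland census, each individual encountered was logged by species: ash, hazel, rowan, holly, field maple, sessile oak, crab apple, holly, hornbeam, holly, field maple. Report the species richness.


Total individuals logged = 11
Distinct species (count of individuals): ash (1), hazel (1), rowan (1), holly (3), field maple (2), sessile oak (1), crab apple (1), hornbeam (1)
Species richness = number of distinct species = 8

8


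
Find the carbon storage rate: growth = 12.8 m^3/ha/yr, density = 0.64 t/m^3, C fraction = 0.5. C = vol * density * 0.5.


C = 12.8 * 0.64 * 0.5 = 4.096 ≈ 4.10 t C/ha/yr

4.10 t C/ha/yr


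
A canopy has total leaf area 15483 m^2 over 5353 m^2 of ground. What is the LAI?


LAI = 15483 / 5353 = 2.8924 ≈ 2.89

2.89


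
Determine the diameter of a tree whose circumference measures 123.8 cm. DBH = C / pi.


DBH = C / pi = 123.8 / 3.141593 = 39.4068 ≈ 39.41 cm

39.41 cm


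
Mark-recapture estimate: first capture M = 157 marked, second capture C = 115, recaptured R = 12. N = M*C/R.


N = M * C / R = 157 * 115 / 12 = 18055 / 12 = 1504.58 ≈ 1505

1505 individuals


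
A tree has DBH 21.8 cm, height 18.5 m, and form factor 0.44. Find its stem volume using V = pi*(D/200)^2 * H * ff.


(D/200)^2 = (21.8/200)^2 = 0.109^2 = 0.011881
BA = 3.141593 * 0.011881 = 0.0373253 m^2
V = 0.0373253 * 18.5 * 0.44 = 0.303828 ≈ 0.304 m^3

0.304 m^3


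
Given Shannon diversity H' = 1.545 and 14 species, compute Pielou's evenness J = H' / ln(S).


ln(14) = 2.63906
J = H' / ln(S) = 1.545 / 2.63906 = 0.585436 ≈ 0.5854

0.5854


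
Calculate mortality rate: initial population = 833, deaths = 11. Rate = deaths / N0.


Mortality rate = 11 / 833 = 0.013205 ≈ 0.0132

0.0132


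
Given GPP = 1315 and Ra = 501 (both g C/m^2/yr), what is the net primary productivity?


NPP = GPP - Ra = 1315 - 501 = 814 g C/m^2/yr

814 g C/m^2/yr


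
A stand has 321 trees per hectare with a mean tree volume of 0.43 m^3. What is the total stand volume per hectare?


V_stand = 321 * 0.43 = 138.03 ≈ 138.0 m^3/ha

138.0 m^3/ha


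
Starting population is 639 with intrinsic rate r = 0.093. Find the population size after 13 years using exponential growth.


r*t = 0.093 * 13 = 1.209
exp(1.209) = 3.35013
N = 639 * 3.35013 = 2140.73 ≈ 2141

2141


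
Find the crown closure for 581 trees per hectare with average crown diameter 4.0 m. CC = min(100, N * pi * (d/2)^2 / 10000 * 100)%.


(d/2)^2 = (4.0/2)^2 = 2^2 = 4
Crown area = 3.141593 * 4 = 12.5664 m^2
N * area / 10000 * 100 = 581 * 12.5664 / 10000 * 100 = 73.0108
CC = min(100, 73.0108) = 73.0108 ≈ 73.0%

73.0%


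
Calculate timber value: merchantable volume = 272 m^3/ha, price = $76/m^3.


Value = 272 * 76 = $20672/ha

$20672/ha


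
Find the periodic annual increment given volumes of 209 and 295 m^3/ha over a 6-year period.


PAI = (V2 - V1) / period = (295 - 209) / 6 = 86 / 6 = 14.3333 ≈ 14.33 m^3/ha/yr

14.33 m^3/ha/yr


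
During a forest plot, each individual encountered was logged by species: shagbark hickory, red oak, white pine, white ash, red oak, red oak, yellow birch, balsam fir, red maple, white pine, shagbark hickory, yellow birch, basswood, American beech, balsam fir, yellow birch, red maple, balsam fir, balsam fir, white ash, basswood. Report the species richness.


Total individuals logged = 21
Distinct species (count of individuals): shagbark hickory (2), red oak (3), white pine (2), white ash (2), yellow birch (3), balsam fir (4), red maple (2), basswood (2), American beech (1)
Species richness = number of distinct species = 9

9


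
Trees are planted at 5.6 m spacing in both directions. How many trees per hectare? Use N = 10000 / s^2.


N = 10000 / 5.6^2 = 10000 / 31.36 = 318.878 ≈ 319 trees/ha

319 trees/ha


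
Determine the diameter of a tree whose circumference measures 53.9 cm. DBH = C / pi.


DBH = C / pi = 53.9 / 3.141593 = 17.1569 ≈ 17.16 cm

17.16 cm


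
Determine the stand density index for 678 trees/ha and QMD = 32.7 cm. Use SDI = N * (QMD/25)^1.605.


QMD/25 = 32.7/25 = 1.308
(1.308)^1.605 = exp(1.605 * ln(1.308)) = exp(1.605 * 0.268499) = exp(0.430941) = 1.53870
SDI = 678 * 1.53870 = 1043.24 ≈ 1043

1043


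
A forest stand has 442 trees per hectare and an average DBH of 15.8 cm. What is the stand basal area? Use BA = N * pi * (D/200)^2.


(D/200)^2 = (15.8/200)^2 = 0.079^2 = 0.006241
Individual BA = 3.141593 * 0.006241 = 0.0196067 m^2
Stand BA = 442 * 0.0196067 = 8.66616 ≈ 8.67 m^2/ha

8.67 m^2/ha


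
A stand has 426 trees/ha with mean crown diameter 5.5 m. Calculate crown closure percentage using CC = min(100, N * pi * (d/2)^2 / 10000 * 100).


(d/2)^2 = (5.5/2)^2 = 2.75^2 = 7.5625
Crown area = 3.141593 * 7.5625 = 23.7583 m^2
N * area / 10000 * 100 = 426 * 23.7583 / 10000 * 100 = 101.210
CC = min(100, 101.210) = 100%

100%


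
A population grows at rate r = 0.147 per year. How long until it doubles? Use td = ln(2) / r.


td = ln(2) / 0.147 = 0.693147 / 0.147 = 4.71529 ≈ 4.7 years

4.7 years


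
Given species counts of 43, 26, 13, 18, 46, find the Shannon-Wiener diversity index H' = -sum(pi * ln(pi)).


Total N = 43 + 26 + 13 + 18 + 46 = 146
Per-species terms:
  p = 43/146 = 0.294521; ln(p) = -1.222405; p*ln(p) = 0.294521 * (-1.222405) = -0.360024
  p = 26/146 = 0.178082; ln(p) = -1.725511; p*ln(p) = 0.178082 * (-1.725511) = -0.307282
  p = 13/146 = 0.089041; ln(p) = -2.418658; p*ln(p) = 0.089041 * (-2.418658) = -0.215360
  p = 18/146 = 0.123288; ln(p) = -2.093232; p*ln(p) = 0.123288 * (-2.093232) = -0.258070
  p = 46/146 = 0.315068; ln(p) = -1.154967; p*ln(p) = 0.315068 * (-1.154967) = -0.363893
sum(p*ln(p)) = (-0.360024) + (-0.307282) + (-0.215360) + (-0.258070) + (-0.363893) = -1.504629
H' = -(-1.504629) = 1.504629 ≈ 1.5046

1.5046


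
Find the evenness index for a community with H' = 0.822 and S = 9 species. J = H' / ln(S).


ln(9) = 2.19722
J = H' / ln(S) = 0.822 / 2.19722 = 0.374109 ≈ 0.3741

0.3741


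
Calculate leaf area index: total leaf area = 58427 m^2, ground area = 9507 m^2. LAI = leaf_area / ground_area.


LAI = 58427 / 9507 = 6.1457 ≈ 6.15

6.15


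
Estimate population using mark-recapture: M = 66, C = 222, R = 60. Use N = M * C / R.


N = M * C / R = 66 * 222 / 60 = 14652 / 60 = 244.20 ≈ 244

244 individuals


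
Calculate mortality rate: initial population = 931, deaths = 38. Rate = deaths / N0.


Mortality rate = 38 / 931 = 0.040816 ≈ 0.0408

0.0408


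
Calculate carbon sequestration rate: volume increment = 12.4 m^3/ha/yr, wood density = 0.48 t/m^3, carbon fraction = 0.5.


C = 12.4 * 0.48 * 0.5 = 2.976 ≈ 2.98 t C/ha/yr

2.98 t C/ha/yr


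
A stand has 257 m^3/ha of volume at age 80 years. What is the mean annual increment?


MAI = 257 / 80 = 3.2125 ≈ 3.21 m^3/ha/yr

3.21 m^3/ha/yr


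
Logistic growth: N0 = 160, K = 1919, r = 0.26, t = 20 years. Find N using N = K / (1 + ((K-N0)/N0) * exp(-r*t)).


(K - N0)/N0 = (1919 - 160)/160 = 1759/160 = 10.9938
r*t = 0.26 * 20 = 5.2; exp(-5.2) = 0.00551656
10.9938 * 0.00551656 = 0.0606480
1 + 0.0606480 = 1.06065
N = 1919 / 1.06065 = 1809.27 ≈ 1809

1809


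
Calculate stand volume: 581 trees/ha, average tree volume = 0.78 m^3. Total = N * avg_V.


V_stand = 581 * 0.78 = 453.18 ≈ 453.2 m^3/ha

453.2 m^3/ha


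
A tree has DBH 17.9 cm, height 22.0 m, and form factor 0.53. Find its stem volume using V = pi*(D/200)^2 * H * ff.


(D/200)^2 = (17.9/200)^2 = 0.0895^2 = 0.00801025
BA = 3.141593 * 0.00801025 = 0.0251649 m^2
V = 0.0251649 * 22.0 * 0.53 = 0.293423 ≈ 0.293 m^3

0.293 m^3


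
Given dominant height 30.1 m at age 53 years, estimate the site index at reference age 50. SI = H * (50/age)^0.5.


50/53 = 0.943396
(0.943396)^0.5 = 0.971286
SI = 30.1 * 0.971286 = 29.2357 ≈ 29.2 m

29.2 m


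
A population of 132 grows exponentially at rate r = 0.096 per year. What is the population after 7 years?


r*t = 0.096 * 7 = 0.672
exp(0.672) = 1.95815
N = 132 * 1.95815 = 258.476 ≈ 258

258


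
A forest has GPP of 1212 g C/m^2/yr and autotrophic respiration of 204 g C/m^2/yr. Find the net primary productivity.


NPP = GPP - Ra = 1212 - 204 = 1008 g C/m^2/yr

1008 g C/m^2/yr


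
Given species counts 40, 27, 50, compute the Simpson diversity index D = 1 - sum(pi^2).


Total N = 40 + 27 + 50 = 117
Per-species terms:
  p = 40/117 = 0.341880; p^2 = 0.341880^2 = 0.116882
  p = 27/117 = 0.230769; p^2 = 0.230769^2 = 0.053254
  p = 50/117 = 0.427350; p^2 = 0.427350^2 = 0.182628
sum(p^2) = 0.116882 + 0.053254 + 0.182628 = 0.352764
D = 1 - 0.352764 = 0.647236 ≈ 0.6472

0.6472


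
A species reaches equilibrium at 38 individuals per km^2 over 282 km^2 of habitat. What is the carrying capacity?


K = 38 * 282 = 10716 individuals

10716 individuals


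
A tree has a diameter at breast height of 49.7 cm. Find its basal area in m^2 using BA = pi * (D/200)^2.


D/200 = 49.7/200 = 0.2485 m
(D/200)^2 = 0.2485^2 = 0.06175225
BA = 3.141593 * 0.06175225 = 0.194000 ≈ 0.1940 m^2

0.1940 m^2


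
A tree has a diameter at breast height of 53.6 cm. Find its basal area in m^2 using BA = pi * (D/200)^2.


D/200 = 53.6/200 = 0.268 m
(D/200)^2 = 0.268^2 = 0.071824
BA = 3.141593 * 0.071824 = 0.225642 ≈ 0.2256 m^2

0.2256 m^2


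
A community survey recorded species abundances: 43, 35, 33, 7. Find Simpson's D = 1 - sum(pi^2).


Total N = 43 + 35 + 33 + 7 = 118
Per-species terms:
  p = 43/118 = 0.364407; p^2 = 0.364407^2 = 0.132792
  p = 35/118 = 0.296610; p^2 = 0.296610^2 = 0.087977
  p = 33/118 = 0.279661; p^2 = 0.279661^2 = 0.078210
  p = 7/118 = 0.059322; p^2 = 0.059322^2 = 0.003519
sum(p^2) = 0.132792 + 0.087977 + 0.078210 + 0.003519 = 0.302498
D = 1 - 0.302498 = 0.697502 ≈ 0.6975

0.6975


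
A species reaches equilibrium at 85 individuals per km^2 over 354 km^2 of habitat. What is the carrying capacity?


K = 85 * 354 = 30090 individuals

30090 individuals


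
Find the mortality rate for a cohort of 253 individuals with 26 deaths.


Mortality rate = 26 / 253 = 0.102767 ≈ 0.1028

0.1028


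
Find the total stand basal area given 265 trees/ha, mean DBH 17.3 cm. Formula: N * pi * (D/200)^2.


(D/200)^2 = (17.3/200)^2 = 0.0865^2 = 0.00748225
Individual BA = 3.141593 * 0.00748225 = 0.0235062 m^2
Stand BA = 265 * 0.0235062 = 6.22914 ≈ 6.23 m^2/ha

6.23 m^2/ha


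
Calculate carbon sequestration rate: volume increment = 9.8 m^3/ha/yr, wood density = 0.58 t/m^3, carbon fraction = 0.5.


C = 9.8 * 0.58 * 0.5 = 2.842 ≈ 2.84 t C/ha/yr

2.84 t C/ha/yr


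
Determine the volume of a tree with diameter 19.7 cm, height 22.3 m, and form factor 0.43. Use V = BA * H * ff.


(D/200)^2 = (19.7/200)^2 = 0.0985^2 = 0.00970225
BA = 3.141593 * 0.00970225 = 0.0304805 m^2
V = 0.0304805 * 22.3 * 0.43 = 0.292278 ≈ 0.292 m^3

0.292 m^3


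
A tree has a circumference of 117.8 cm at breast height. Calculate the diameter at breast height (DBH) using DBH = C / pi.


DBH = C / pi = 117.8 / 3.141593 = 37.4969 ≈ 37.50 cm

37.50 cm


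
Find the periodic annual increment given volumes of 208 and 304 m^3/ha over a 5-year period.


PAI = (V2 - V1) / period = (304 - 208) / 5 = 96 / 5 = 19.20 m^3/ha/yr

19.20 m^3/ha/yr


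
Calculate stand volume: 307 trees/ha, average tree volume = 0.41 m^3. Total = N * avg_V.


V_stand = 307 * 0.41 = 125.87 ≈ 125.9 m^3/ha

125.9 m^3/ha


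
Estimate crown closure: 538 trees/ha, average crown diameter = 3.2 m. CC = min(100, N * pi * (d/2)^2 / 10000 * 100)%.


(d/2)^2 = (3.2/2)^2 = 1.6^2 = 2.56
Crown area = 3.141593 * 2.56 = 8.04248 m^2
N * area / 10000 * 100 = 538 * 8.04248 / 10000 * 100 = 43.2685
CC = min(100, 43.2685) = 43.2685 ≈ 43.3%

43.3%


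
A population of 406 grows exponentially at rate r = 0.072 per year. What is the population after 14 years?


r*t = 0.072 * 14 = 1.008
exp(1.008) = 2.74012
N = 406 * 2.74012 = 1112.49 ≈ 1112

1112


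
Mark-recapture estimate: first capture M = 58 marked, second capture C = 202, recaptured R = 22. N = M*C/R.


N = M * C / R = 58 * 202 / 22 = 11716 / 22 = 532.55 ≈ 533

533 individuals


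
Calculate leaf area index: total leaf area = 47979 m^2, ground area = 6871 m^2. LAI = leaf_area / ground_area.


LAI = 47979 / 6871 = 6.9828 ≈ 6.98

6.98


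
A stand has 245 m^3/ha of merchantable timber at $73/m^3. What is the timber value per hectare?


Value = 245 * 73 = $17885/ha

$17885/ha


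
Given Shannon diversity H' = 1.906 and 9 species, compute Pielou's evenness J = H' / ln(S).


ln(9) = 2.19722
J = H' / ln(S) = 1.906 / 2.19722 = 0.867460 ≈ 0.8675

0.8675


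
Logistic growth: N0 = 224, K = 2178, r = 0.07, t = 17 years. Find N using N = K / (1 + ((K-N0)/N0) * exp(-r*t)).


(K - N0)/N0 = (2178 - 224)/224 = 1954/224 = 8.72321
r*t = 0.07 * 17 = 1.19; exp(-1.19) = 0.304221
8.72321 * 0.304221 = 2.65378
1 + 2.65378 = 3.65378
N = 2178 / 3.65378 = 596.095 ≈ 596

596


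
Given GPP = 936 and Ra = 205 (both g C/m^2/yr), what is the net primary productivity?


NPP = GPP - Ra = 936 - 205 = 731 g C/m^2/yr

731 g C/m^2/yr


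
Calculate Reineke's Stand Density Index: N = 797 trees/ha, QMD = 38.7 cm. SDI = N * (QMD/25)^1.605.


QMD/25 = 38.7/25 = 1.548
(1.548)^1.605 = exp(1.605 * ln(1.548)) = exp(1.605 * 0.436964) = exp(0.701327) = 2.01643
SDI = 797 * 2.01643 = 1607.09 ≈ 1607

1607


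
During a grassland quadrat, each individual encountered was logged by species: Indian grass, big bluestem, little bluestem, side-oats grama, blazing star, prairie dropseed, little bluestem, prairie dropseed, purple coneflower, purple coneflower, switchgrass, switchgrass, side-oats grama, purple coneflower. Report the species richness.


Total individuals logged = 14
Distinct species (count of individuals): Indian grass (1), big bluestem (1), little bluestem (2), side-oats grama (2), blazing star (1), prairie dropseed (2), purple coneflower (3), switchgrass (2)
Species richness = number of distinct species = 8

8


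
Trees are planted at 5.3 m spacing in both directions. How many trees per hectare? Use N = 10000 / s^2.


N = 10000 / 5.3^2 = 10000 / 28.09 = 355.999 ≈ 356 trees/ha

356 trees/ha


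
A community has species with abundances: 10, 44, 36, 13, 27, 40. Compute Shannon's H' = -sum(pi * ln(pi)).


Total N = 10 + 44 + 36 + 13 + 27 + 40 = 170
Per-species terms:
  p = 10/170 = 0.058824; ln(p) = -2.833205; p*ln(p) = 0.058824 * (-2.833205) = -0.166660
  p = 44/170 = 0.258824; ln(p) = -1.351607; p*ln(p) = 0.258824 * (-1.351607) = -0.349828
  p = 36/170 = 0.211765; ln(p) = -1.552278; p*ln(p) = 0.211765 * (-1.552278) = -0.328718
  p = 13/170 = 0.076471; ln(p) = -2.570844; p*ln(p) = 0.076471 * (-2.570844) = -0.196595
  p = 27/170 = 0.158824; ln(p) = -1.839959; p*ln(p) = 0.158824 * (-1.839959) = -0.292230
  p = 40/170 = 0.235294; ln(p) = -1.446919; p*ln(p) = 0.235294 * (-1.446919) = -0.340451
sum(p*ln(p)) = (-0.166660) + (-0.349828) + (-0.328718) + (-0.196595) + (-0.292230) + (-0.340451) = -1.674482
H' = -(-1.674482) = 1.674482 ≈ 1.6745

1.6745


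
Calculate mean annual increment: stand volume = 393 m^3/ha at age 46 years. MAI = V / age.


MAI = 393 / 46 = 8.5435 ≈ 8.54 m^3/ha/yr

8.54 m^3/ha/yr


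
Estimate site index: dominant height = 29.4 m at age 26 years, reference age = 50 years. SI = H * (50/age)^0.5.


50/26 = 1.92308
(1.92308)^0.5 = 1.38675
SI = 29.4 * 1.38675 = 40.7705 ≈ 40.8 m

40.8 m


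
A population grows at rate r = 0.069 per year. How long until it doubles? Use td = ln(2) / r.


td = ln(2) / 0.069 = 0.693147 / 0.069 = 10.0456 ≈ 10.0 years

10.0 years


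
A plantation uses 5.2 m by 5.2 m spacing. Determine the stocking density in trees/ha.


N = 10000 / 5.2^2 = 10000 / 27.04 = 369.822 ≈ 370 trees/ha

370 trees/ha


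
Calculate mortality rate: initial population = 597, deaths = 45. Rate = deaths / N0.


Mortality rate = 45 / 597 = 0.075377 ≈ 0.0754

0.0754


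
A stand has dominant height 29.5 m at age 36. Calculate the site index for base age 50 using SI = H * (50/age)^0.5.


50/36 = 1.38889
(1.38889)^0.5 = 1.17851
SI = 29.5 * 1.17851 = 34.7660 ≈ 34.8 m

34.8 m


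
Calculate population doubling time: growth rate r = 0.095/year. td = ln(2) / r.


td = ln(2) / 0.095 = 0.693147 / 0.095 = 7.29628 ≈ 7.3 years

7.3 years


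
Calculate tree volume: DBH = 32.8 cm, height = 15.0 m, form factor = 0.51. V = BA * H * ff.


(D/200)^2 = (32.8/200)^2 = 0.164^2 = 0.026896
BA = 3.141593 * 0.026896 = 0.0844963 m^2
V = 0.0844963 * 15.0 * 0.51 = 0.646397 ≈ 0.646 m^3

0.646 m^3


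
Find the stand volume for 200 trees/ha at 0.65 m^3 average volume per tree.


V_stand = 200 * 0.65 = 130.0 m^3/ha

130.0 m^3/ha


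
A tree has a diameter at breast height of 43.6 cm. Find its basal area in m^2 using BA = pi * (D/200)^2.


D/200 = 43.6/200 = 0.218 m
(D/200)^2 = 0.218^2 = 0.047524
BA = 3.141593 * 0.047524 = 0.149301 ≈ 0.1493 m^2

0.1493 m^2


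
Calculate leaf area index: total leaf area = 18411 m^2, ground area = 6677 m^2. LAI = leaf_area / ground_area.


LAI = 18411 / 6677 = 2.7574 ≈ 2.76

2.76


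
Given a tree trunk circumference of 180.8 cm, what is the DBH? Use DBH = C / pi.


DBH = C / pi = 180.8 / 3.141593 = 57.5504 ≈ 57.55 cm

57.55 cm


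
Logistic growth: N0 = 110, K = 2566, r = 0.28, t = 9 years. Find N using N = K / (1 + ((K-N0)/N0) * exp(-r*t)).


(K - N0)/N0 = (2566 - 110)/110 = 2456/110 = 22.3273
r*t = 0.28 * 9 = 2.52; exp(-2.52) = 0.0804596
22.3273 * 0.0804596 = 1.79645
1 + 1.79645 = 2.79645
N = 2566 / 2.79645 = 917.592 ≈ 918

918


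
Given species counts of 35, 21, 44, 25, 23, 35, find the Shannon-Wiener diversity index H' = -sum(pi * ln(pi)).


Total N = 35 + 21 + 44 + 25 + 23 + 35 = 183
Per-species terms:
  p = 35/183 = 0.191257; ln(p) = -1.654137; p*ln(p) = 0.191257 * (-1.654137) = -0.316365
  p = 21/183 = 0.114754; ln(p) = -2.164965; p*ln(p) = 0.114754 * (-2.164965) = -0.248438
  p = 44/183 = 0.240437; ln(p) = -1.425297; p*ln(p) = 0.240437 * (-1.425297) = -0.342694
  p = 25/183 = 0.136612; ln(p) = -1.990610; p*ln(p) = 0.136612 * (-1.990610) = -0.271941
  p = 23/183 = 0.125683; ln(p) = -2.073992; p*ln(p) = 0.125683 * (-2.073992) = -0.260666
  p = 35/183 = 0.191257; ln(p) = -1.654137; p*ln(p) = 0.191257 * (-1.654137) = -0.316365
sum(p*ln(p)) = (-0.316365) + (-0.248438) + (-0.342694) + (-0.271941) + (-0.260666) + (-0.316365) = -1.756469
H' = -(-1.756469) = 1.756469 ≈ 1.7565

1.7565


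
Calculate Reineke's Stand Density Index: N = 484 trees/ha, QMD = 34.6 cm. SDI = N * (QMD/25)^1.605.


QMD/25 = 34.6/25 = 1.384
(1.384)^1.605 = exp(1.605 * ln(1.384)) = exp(1.605 * 0.324978) = exp(0.521590) = 1.68470
SDI = 484 * 1.68470 = 815.395 ≈ 815

815


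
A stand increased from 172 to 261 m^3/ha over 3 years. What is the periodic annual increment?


PAI = (V2 - V1) / period = (261 - 172) / 3 = 89 / 3 = 29.6667 ≈ 29.67 m^3/ha/yr

29.67 m^3/ha/yr


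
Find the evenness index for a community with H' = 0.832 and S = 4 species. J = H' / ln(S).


ln(4) = 1.38629
J = H' / ln(S) = 0.832 / 1.38629 = 0.600163 ≈ 0.6002

0.6002


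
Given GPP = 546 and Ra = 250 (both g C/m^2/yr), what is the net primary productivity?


NPP = GPP - Ra = 546 - 250 = 296 g C/m^2/yr

296 g C/m^2/yr


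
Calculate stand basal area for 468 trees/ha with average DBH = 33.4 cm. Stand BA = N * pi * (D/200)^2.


(D/200)^2 = (33.4/200)^2 = 0.167^2 = 0.027889
Individual BA = 3.141593 * 0.027889 = 0.0876159 m^2
Stand BA = 468 * 0.0876159 = 41.0042 ≈ 41.00 m^2/ha

41.00 m^2/ha


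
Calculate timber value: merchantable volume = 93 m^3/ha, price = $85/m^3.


Value = 93 * 85 = $7905/ha

$7905/ha


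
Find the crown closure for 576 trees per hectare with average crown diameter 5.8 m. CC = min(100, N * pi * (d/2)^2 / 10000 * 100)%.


(d/2)^2 = (5.8/2)^2 = 2.9^2 = 8.41
Crown area = 3.141593 * 8.41 = 26.4208 m^2
N * area / 10000 * 100 = 576 * 26.4208 / 10000 * 100 = 152.184
CC = min(100, 152.184) = 100%

100%


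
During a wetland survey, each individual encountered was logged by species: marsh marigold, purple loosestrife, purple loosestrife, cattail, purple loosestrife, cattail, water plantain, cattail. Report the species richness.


Total individuals logged = 8
Distinct species (count of individuals): marsh marigold (1), purple loosestrife (3), cattail (3), water plantain (1)
Species richness = number of distinct species = 4

4


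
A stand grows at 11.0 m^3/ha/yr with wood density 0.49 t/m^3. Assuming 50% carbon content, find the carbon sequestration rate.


C = 11.0 * 0.49 * 0.5 = 2.695 ≈ 2.70 t C/ha/yr

2.70 t C/ha/yr


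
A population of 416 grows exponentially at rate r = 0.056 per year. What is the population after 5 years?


r*t = 0.056 * 5 = 0.28
exp(0.28) = 1.32313
N = 416 * 1.32313 = 550.422 ≈ 550

550


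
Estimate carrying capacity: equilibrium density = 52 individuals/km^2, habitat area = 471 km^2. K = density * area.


K = 52 * 471 = 24492 individuals

24492 individuals


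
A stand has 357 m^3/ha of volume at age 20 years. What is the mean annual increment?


MAI = 357 / 20 = 17.85 m^3/ha/yr

17.85 m^3/ha/yr


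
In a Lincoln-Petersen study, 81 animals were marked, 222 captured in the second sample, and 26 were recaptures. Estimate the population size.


N = M * C / R = 81 * 222 / 26 = 17982 / 26 = 691.62 ≈ 692

692 individuals


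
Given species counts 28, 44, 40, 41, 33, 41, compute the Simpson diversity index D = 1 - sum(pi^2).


Total N = 28 + 44 + 40 + 41 + 33 + 41 = 227
Per-species terms:
  p = 28/227 = 0.123348; p^2 = 0.123348^2 = 0.015215
  p = 44/227 = 0.193833; p^2 = 0.193833^2 = 0.037571
  p = 40/227 = 0.176211; p^2 = 0.176211^2 = 0.031050
  p = 41/227 = 0.180617; p^2 = 0.180617^2 = 0.032623
  p = 33/227 = 0.145374; p^2 = 0.145374^2 = 0.021134
  p = 41/227 = 0.180617; p^2 = 0.180617^2 = 0.032623
sum(p^2) = 0.015215 + 0.037571 + 0.031050 + 0.032623 + 0.021134 + 0.032623 = 0.170216
D = 1 - 0.170216 = 0.829784 ≈ 0.8298

0.8298


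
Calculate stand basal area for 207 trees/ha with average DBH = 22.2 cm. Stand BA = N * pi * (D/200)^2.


(D/200)^2 = (22.2/200)^2 = 0.111^2 = 0.012321
Individual BA = 3.141593 * 0.012321 = 0.0387076 m^2
Stand BA = 207 * 0.0387076 = 8.01247 ≈ 8.01 m^2/ha

8.01 m^2/ha


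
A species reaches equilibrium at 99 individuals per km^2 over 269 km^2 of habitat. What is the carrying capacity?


K = 99 * 269 = 26631 individuals

26631 individuals


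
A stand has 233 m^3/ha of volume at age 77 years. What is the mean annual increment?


MAI = 233 / 77 = 3.0260 ≈ 3.03 m^3/ha/yr

3.03 m^3/ha/yr


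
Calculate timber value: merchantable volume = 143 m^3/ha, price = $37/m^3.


Value = 143 * 37 = $5291/ha

$5291/ha


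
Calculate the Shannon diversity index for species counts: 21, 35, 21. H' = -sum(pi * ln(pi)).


Total N = 21 + 35 + 21 = 77
Per-species terms:
  p = 21/77 = 0.272727; ln(p) = -1.299284; p*ln(p) = 0.272727 * (-1.299284) = -0.354350
  p = 35/77 = 0.454545; ln(p) = -0.788458; p*ln(p) = 0.454545 * (-0.788458) = -0.358390
  p = 21/77 = 0.272727; ln(p) = -1.299284; p*ln(p) = 0.272727 * (-1.299284) = -0.354350
sum(p*ln(p)) = (-0.354350) + (-0.358390) + (-0.354350) = -1.067090
H' = -(-1.067090) = 1.067090 ≈ 1.0671

1.0671


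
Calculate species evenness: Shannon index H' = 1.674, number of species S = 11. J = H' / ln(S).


ln(11) = 2.39790
J = H' / ln(S) = 1.674 / 2.39790 = 0.698111 ≈ 0.6981

0.6981


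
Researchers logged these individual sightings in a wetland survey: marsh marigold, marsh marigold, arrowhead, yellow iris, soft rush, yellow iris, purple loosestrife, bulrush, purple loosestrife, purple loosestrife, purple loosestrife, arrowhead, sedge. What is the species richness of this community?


Total individuals logged = 13
Distinct species (count of individuals): marsh marigold (2), arrowhead (2), yellow iris (2), soft rush (1), purple loosestrife (4), bulrush (1), sedge (1)
Species richness = number of distinct species = 7

7


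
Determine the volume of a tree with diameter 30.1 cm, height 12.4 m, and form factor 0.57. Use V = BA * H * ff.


(D/200)^2 = (30.1/200)^2 = 0.1505^2 = 0.02265025
BA = 3.141593 * 0.02265025 = 0.0711579 m^2
V = 0.0711579 * 12.4 * 0.57 = 0.502944 ≈ 0.503 m^3

0.503 m^3


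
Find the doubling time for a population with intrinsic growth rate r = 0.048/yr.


td = ln(2) / 0.048 = 0.693147 / 0.048 = 14.4406 ≈ 14.4 years

14.4 years


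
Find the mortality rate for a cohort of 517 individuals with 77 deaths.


Mortality rate = 77 / 517 = 0.148936 ≈ 0.1489

0.1489


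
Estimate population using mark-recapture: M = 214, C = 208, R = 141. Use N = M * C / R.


N = M * C / R = 214 * 208 / 141 = 44512 / 141 = 315.69 ≈ 316

316 individuals


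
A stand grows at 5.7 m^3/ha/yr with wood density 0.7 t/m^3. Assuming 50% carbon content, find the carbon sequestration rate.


C = 5.7 * 0.7 * 0.5 = 1.995 ≈ 2.00 t C/ha/yr

2.00 t C/ha/yr


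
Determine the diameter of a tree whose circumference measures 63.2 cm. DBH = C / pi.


DBH = C / pi = 63.2 / 3.141593 = 20.1172 ≈ 20.12 cm

20.12 cm


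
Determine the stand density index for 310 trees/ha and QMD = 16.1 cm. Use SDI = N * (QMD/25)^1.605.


QMD/25 = 16.1/25 = 0.644
(0.644)^1.605 = exp(1.605 * ln(0.644)) = exp(1.605 * (-0.440057)) = exp(-0.706291) = 0.493471
SDI = 310 * 0.493471 = 152.976 ≈ 153

153


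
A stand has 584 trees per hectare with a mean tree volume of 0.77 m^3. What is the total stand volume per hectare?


V_stand = 584 * 0.77 = 449.68 ≈ 449.7 m^3/ha

449.7 m^3/ha


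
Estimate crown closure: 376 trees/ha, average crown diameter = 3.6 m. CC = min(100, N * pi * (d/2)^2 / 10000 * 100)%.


(d/2)^2 = (3.6/2)^2 = 1.8^2 = 3.24
Crown area = 3.141593 * 3.24 = 10.1788 m^2
N * area / 10000 * 100 = 376 * 10.1788 / 10000 * 100 = 38.2723
CC = min(100, 38.2723) = 38.2723 ≈ 38.3%

38.3%


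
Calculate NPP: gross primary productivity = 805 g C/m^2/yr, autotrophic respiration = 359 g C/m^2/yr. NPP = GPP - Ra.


NPP = GPP - Ra = 805 - 359 = 446 g C/m^2/yr

446 g C/m^2/yr


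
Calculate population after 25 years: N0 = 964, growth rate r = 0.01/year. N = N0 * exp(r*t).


r*t = 0.01 * 25 = 0.25
exp(0.25) = 1.28403
N = 964 * 1.28403 = 1237.80 ≈ 1238

1238


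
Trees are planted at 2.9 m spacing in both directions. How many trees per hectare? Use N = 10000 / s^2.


N = 10000 / 2.9^2 = 10000 / 8.41 = 1189.06 ≈ 1189 trees/ha

1189 trees/ha


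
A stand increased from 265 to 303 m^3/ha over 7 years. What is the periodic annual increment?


PAI = (V2 - V1) / period = (303 - 265) / 7 = 38 / 7 = 5.4286 ≈ 5.43 m^3/ha/yr

5.43 m^3/ha/yr


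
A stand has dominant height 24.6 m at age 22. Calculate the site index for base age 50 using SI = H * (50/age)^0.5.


50/22 = 2.27273
(2.27273)^0.5 = 1.50756
SI = 24.6 * 1.50756 = 37.0860 ≈ 37.1 m

37.1 m


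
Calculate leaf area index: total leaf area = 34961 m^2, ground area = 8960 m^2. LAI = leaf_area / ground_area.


LAI = 34961 / 8960 = 3.9019 ≈ 3.90

3.90


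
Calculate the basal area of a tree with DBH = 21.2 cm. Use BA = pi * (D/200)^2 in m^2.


D/200 = 21.2/200 = 0.106 m
(D/200)^2 = 0.106^2 = 0.011236
BA = 3.141593 * 0.011236 = 0.0352989 ≈ 0.0353 m^2

0.0353 m^2


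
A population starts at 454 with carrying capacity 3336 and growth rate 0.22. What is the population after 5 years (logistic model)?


(K - N0)/N0 = (3336 - 454)/454 = 2882/454 = 6.34802
r*t = 0.22 * 5 = 1.1; exp(-1.1) = 0.332871
6.34802 * 0.332871 = 2.11307
1 + 2.11307 = 3.11307
N = 3336 / 3.11307 = 1071.61 ≈ 1072

1072


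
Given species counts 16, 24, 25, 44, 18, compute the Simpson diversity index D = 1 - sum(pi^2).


Total N = 16 + 24 + 25 + 44 + 18 = 127
Per-species terms:
  p = 16/127 = 0.125984; p^2 = 0.125984^2 = 0.015872
  p = 24/127 = 0.188976; p^2 = 0.188976^2 = 0.035712
  p = 25/127 = 0.196850; p^2 = 0.196850^2 = 0.038750
  p = 44/127 = 0.346457; p^2 = 0.346457^2 = 0.120032
  p = 18/127 = 0.141732; p^2 = 0.141732^2 = 0.020088
sum(p^2) = 0.015872 + 0.035712 + 0.038750 + 0.120032 + 0.020088 = 0.230454
D = 1 - 0.230454 = 0.769546 ≈ 0.7695

0.7695


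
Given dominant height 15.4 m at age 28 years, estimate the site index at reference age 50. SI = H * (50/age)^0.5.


50/28 = 1.78571
(1.78571)^0.5 = 1.33630
SI = 15.4 * 1.33630 = 20.5790 ≈ 20.6 m

20.6 m


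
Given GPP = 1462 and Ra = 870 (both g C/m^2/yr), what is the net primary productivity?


NPP = GPP - Ra = 1462 - 870 = 592 g C/m^2/yr

592 g C/m^2/yr


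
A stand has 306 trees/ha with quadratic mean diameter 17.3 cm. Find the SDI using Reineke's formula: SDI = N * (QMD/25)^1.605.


QMD/25 = 17.3/25 = 0.692
(0.692)^1.605 = exp(1.605 * ln(0.692)) = exp(1.605 * (-0.368169)) = exp(-0.590911) = 0.553823
SDI = 306 * 0.553823 = 169.470 ≈ 169

169


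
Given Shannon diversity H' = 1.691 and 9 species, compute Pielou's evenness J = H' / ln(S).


ln(9) = 2.19722
J = H' / ln(S) = 1.691 / 2.19722 = 0.769609 ≈ 0.7696

0.7696


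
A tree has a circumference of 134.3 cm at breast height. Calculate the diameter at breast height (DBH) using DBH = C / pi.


DBH = C / pi = 134.3 / 3.141593 = 42.7490 ≈ 42.75 cm

42.75 cm


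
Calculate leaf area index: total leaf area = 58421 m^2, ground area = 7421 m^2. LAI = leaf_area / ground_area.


LAI = 58421 / 7421 = 7.8724 ≈ 7.87

7.87


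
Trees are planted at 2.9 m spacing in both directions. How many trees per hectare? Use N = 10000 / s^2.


N = 10000 / 2.9^2 = 10000 / 8.41 = 1189.06 ≈ 1189 trees/ha

1189 trees/ha
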